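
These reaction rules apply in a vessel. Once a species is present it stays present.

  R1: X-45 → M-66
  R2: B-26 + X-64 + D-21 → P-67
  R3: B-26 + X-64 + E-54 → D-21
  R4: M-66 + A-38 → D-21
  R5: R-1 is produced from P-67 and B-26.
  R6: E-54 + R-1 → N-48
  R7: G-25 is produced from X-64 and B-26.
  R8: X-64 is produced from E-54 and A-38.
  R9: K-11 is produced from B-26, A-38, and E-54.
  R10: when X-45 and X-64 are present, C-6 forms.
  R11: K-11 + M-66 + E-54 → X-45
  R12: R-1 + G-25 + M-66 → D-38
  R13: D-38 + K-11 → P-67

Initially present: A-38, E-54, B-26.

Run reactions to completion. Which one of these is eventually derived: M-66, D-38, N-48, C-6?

N-48

E-54 and A-38 present → X-64 forms (R8).
B-26, X-64, and E-54 present → D-21 forms (R3).
B-26, X-64, and D-21 present → P-67 forms (R2).
P-67 and B-26 present → R-1 forms (R5).
E-54 and R-1 present → N-48 forms (R6).
M-66 would need X-45 (R1), but X-45 never forms. C-6 would need X-45 and X-64 (R10), but X-45 never forms. D-38 would need R-1, G-25, and M-66 (R12), but M-66 never forms.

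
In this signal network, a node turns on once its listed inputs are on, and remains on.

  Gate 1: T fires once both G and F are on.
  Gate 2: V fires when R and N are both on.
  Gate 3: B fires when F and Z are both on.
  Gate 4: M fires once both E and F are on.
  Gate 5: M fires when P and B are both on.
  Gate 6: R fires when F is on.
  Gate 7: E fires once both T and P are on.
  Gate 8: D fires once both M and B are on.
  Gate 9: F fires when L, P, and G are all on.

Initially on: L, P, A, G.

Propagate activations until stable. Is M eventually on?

Yes

Gate 9: L, P, and G on → F on.
Gate 1: G and F on → T on.
T and P are on, so E fires (Gate 7).
Gate 4: E and F on → M on.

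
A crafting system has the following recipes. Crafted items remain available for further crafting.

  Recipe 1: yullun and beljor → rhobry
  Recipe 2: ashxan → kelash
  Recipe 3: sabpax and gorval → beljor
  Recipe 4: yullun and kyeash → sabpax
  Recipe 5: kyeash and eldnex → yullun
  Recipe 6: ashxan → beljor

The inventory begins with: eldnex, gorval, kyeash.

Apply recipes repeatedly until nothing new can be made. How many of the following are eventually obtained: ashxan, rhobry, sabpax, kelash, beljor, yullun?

Using Recipe 5, kyeash and eldnex make yullun.
Using Recipe 4, yullun and kyeash make sabpax.
sabpax and gorval → beljor (Recipe 3).
yullun and beljor → rhobry (Recipe 1).
No rule produces ashxan, and it is not given.
rhobry: reached.
sabpax: reached.
kelash would need ashxan (Recipe 2), but ashxan is never obtained.
beljor: reached.
yullun: reached.
Reached: rhobry, sabpax, beljor, and yullun — 4 of the 6.

4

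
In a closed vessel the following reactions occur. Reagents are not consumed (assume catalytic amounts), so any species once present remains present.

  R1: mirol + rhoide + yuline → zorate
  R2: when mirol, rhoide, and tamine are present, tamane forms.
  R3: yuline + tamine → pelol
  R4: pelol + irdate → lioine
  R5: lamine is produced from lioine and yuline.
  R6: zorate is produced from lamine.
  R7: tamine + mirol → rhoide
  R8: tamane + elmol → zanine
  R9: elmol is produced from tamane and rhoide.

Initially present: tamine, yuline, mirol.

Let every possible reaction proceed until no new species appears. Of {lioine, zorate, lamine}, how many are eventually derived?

1

tamine and mirol present → rhoide forms (R7).
mirol, rhoide, and yuline present → zorate forms (R1).
lioine would need pelol and irdate (R4), but irdate never forms.
zorate: reached.
lamine would need lioine and yuline (R5), but lioine never forms.
Reached: zorate — 1 of the 3.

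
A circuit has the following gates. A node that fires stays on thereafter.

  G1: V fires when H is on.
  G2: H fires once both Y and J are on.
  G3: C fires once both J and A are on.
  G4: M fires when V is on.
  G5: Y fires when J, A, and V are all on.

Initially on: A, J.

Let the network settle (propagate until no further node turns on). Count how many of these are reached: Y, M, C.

J and A are on, so C fires (G3).
Y would need J, A, and V (G5), but V never turns on.
M would need V (G4), but V never turns on.
C: reached.
Reached: C — 1 of the 3.

1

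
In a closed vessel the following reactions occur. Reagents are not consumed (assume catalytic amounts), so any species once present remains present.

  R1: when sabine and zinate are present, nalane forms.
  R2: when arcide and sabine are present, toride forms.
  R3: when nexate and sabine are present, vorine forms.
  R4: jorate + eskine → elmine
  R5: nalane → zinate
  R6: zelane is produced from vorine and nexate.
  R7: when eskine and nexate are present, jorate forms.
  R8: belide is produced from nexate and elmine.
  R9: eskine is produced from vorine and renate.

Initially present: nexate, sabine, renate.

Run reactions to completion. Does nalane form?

nalane would need sabine and zinate (R1), but zinate never forms.

No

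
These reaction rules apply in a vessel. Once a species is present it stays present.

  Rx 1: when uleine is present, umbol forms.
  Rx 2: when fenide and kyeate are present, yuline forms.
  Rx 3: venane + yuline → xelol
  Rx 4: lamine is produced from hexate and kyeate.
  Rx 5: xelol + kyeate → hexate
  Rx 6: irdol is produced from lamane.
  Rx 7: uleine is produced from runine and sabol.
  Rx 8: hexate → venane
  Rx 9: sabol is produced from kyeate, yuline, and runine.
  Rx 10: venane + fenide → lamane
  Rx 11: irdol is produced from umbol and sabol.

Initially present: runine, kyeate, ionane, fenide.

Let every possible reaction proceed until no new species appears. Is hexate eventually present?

No

hexate would need xelol and kyeate (Rx 5), but xelol never forms.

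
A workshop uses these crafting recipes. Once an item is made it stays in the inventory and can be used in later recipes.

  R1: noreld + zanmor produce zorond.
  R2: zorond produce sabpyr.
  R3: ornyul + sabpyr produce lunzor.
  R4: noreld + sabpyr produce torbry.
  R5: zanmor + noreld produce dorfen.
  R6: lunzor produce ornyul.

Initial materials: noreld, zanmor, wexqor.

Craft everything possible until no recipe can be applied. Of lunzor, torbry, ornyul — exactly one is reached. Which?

torbry

Using R1, noreld and zanmor make zorond.
Using R2, zorond makes sabpyr.
noreld + sabpyr → torbry (R4).
lunzor would need ornyul and sabpyr (R3), but ornyul is never obtained. ornyul would need lunzor (R6), but lunzor is never obtained.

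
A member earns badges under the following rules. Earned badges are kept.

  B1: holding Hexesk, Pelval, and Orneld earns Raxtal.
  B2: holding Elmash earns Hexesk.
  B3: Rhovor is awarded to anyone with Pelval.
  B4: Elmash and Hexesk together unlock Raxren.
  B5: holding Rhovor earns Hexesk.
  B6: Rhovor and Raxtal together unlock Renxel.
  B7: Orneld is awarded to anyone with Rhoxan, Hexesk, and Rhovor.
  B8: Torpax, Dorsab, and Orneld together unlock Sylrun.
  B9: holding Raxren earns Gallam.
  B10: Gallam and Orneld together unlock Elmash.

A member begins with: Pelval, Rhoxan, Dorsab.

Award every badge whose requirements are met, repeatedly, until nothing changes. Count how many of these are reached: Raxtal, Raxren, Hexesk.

With Pelval, Rhovor is earned (B3).
With Rhovor, Hexesk is earned (B5).
With Rhoxan, Hexesk, and Rhovor, Orneld is earned (B7).
With Hexesk, Pelval, and Orneld, Raxtal is earned (B1).
Raxtal: reached.
Raxren would need Elmash and Hexesk (B4), but Elmash is never earned.
Hexesk: reached.
Reached: Raxtal and Hexesk — 2 of the 3.

2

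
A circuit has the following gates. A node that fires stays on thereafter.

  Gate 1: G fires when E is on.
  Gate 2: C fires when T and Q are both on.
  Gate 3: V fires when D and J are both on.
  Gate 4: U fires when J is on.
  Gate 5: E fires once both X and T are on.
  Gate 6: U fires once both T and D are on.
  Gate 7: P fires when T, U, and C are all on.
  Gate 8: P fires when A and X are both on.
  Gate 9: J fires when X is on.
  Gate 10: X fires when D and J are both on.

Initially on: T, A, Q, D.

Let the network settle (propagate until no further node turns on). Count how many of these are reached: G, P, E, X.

Gate 2: T and Q on → C on.
Gate 6: T and D on → U on.
T, U, and C are on, so P fires (Gate 7).
G would need E (Gate 1), but E never turns on.
P: reached.
E would need X and T (Gate 5), but X never turns on.
X would need D and J (Gate 10), but J never turns on.
Reached: P — 1 of the 4.

1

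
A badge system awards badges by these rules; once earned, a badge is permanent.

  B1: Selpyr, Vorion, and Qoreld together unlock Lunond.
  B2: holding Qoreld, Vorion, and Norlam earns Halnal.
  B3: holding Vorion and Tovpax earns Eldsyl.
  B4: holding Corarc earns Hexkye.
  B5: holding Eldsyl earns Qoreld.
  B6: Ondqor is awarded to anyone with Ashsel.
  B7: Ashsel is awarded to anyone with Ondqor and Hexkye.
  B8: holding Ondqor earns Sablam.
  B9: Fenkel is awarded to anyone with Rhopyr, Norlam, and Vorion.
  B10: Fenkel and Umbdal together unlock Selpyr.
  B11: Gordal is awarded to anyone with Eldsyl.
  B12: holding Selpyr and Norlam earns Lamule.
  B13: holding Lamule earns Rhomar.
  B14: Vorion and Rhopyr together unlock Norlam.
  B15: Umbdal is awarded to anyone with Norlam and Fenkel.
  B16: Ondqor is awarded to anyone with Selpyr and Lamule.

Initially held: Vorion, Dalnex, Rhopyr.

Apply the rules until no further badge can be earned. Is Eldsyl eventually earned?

No

Eldsyl would need Vorion and Tovpax (B3), but Tovpax is never earned.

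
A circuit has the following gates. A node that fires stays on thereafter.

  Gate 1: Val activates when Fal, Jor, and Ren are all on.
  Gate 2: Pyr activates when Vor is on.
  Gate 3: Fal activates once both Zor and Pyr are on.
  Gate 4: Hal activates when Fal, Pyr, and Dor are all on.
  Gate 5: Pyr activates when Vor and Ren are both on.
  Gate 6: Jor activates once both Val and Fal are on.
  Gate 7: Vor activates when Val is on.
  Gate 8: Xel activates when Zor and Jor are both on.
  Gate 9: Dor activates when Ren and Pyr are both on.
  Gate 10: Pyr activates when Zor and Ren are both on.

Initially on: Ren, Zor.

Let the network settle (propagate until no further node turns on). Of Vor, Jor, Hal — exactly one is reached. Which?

Gate 10: Zor and Ren on → Pyr on.
Ren and Pyr are on, so Dor activates (Gate 9).
Gate 3: Zor and Pyr on → Fal on.
Gate 4: Fal, Pyr, and Dor on → Hal on.
Jor would need Val and Fal (Gate 6), but Val never turns on. Vor would need Val (Gate 7), but Val never turns on.

Hal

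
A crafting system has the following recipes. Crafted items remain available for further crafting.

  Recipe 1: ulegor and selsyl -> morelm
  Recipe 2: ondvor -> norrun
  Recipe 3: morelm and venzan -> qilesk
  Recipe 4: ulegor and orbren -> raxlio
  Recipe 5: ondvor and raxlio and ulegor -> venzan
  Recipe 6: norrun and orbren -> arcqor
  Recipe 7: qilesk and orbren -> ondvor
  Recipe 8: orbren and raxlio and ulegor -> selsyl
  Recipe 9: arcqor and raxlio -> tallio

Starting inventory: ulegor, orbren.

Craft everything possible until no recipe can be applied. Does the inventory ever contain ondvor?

No

ondvor would need qilesk and orbren (Recipe 7), but qilesk is never obtained.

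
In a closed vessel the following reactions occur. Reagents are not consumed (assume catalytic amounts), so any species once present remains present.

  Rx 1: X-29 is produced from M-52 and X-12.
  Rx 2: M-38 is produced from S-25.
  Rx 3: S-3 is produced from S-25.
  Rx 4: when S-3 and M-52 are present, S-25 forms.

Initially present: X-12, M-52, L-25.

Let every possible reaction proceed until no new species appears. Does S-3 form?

S-3 would need S-25 (Rx 3), but S-25 never forms.

No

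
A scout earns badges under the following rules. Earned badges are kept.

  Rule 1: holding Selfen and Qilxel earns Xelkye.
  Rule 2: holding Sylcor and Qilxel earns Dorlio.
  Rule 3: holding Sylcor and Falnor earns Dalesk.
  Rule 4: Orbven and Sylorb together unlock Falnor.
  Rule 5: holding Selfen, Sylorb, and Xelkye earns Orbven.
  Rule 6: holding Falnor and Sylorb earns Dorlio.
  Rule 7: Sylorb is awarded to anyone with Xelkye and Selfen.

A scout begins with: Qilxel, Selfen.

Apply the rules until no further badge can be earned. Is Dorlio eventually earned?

With Selfen and Qilxel, Xelkye is earned (Rule 1).
With Xelkye and Selfen, Sylorb is earned (Rule 7).
With Selfen, Sylorb, and Xelkye, Orbven is earned (Rule 5).
With Orbven and Sylorb, Falnor is earned (Rule 4).
With Falnor and Sylorb, Dorlio is earned (Rule 6).

Yes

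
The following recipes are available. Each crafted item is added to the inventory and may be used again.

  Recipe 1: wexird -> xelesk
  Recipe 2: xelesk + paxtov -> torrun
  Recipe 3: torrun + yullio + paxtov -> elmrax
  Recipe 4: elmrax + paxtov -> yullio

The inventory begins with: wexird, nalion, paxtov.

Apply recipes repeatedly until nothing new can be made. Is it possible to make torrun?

wexird -> xelesk (Recipe 1).
xelesk + paxtov -> torrun (Recipe 2).

Yes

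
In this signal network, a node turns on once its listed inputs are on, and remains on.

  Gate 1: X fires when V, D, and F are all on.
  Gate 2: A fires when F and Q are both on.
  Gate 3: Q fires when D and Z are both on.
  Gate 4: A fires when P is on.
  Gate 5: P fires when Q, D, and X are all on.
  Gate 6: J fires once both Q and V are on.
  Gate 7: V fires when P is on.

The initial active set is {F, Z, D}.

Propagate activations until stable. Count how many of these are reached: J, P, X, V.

J would need Q and V (Gate 6), but V never turns on.
P would need Q, D, and X (Gate 5), but X never turns on.
X would need V, D, and F (Gate 1), but V never turns on.
V would need P (Gate 7), but P never turns on.
None of the 4 are reached.

0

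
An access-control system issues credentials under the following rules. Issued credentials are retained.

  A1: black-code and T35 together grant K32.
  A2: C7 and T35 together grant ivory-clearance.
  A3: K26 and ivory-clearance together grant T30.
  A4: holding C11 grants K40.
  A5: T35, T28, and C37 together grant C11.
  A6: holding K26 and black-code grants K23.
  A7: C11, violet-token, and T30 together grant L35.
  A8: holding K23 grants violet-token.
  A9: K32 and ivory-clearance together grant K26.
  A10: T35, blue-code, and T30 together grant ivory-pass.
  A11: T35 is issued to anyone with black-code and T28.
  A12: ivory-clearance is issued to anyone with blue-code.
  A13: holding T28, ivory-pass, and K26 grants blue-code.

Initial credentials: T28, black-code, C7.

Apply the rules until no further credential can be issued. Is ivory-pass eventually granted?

ivory-pass would need T35, blue-code, and T30 (A10), but blue-code is never granted.

No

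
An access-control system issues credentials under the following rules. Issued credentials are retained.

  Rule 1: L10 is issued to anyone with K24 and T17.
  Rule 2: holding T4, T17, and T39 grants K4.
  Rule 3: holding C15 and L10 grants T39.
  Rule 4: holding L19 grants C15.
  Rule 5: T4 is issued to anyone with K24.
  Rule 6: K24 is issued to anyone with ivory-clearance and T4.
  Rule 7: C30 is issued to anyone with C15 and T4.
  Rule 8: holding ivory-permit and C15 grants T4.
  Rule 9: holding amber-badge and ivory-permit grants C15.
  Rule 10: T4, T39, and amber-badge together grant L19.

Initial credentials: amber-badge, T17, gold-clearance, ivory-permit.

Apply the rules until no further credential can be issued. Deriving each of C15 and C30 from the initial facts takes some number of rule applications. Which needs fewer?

C15: Holding amber-badge and ivory-permit grants C15 (Rule 9). [1 rule application]
C30: Holding amber-badge and ivory-permit grants C15 (Rule 9). Holding ivory-permit and C15 grants T4 (Rule 8). Holding C15 and T4 grants C30 (Rule 7). [3 rule applications]
C15 needs fewer.

C15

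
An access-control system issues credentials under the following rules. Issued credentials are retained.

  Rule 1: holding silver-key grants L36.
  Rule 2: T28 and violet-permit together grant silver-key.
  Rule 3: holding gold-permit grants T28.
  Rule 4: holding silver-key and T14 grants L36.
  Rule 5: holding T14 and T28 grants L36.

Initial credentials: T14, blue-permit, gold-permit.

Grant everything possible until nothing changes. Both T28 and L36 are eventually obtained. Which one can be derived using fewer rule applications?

T28

T28: Holding gold-permit grants T28 (Rule 3). [1 rule application]
L36: Holding gold-permit grants T28 (Rule 3). Holding T14 and T28 grants L36 (Rule 5). [2 rule applications]
T28 needs fewer.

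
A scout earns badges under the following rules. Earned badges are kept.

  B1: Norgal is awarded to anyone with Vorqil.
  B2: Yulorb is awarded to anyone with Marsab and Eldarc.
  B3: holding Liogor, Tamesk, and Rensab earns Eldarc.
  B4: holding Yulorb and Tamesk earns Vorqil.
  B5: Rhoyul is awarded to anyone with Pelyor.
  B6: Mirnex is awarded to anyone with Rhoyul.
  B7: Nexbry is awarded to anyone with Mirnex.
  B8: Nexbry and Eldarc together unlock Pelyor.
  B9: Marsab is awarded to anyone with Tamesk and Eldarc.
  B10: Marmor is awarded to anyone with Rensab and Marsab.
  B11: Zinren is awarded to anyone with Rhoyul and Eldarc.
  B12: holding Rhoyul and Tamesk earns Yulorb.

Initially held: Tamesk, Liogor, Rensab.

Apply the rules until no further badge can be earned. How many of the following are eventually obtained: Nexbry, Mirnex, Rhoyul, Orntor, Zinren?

Nexbry would need Mirnex (B7), but Mirnex is never earned.
Mirnex would need Rhoyul (B6), but Rhoyul is never earned.
Rhoyul would need Pelyor (B5), but Pelyor is never earned.
No rule produces Orntor, and it is not given.
Zinren would need Rhoyul and Eldarc (B11), but Rhoyul is never earned.
None of the 5 are reached.

0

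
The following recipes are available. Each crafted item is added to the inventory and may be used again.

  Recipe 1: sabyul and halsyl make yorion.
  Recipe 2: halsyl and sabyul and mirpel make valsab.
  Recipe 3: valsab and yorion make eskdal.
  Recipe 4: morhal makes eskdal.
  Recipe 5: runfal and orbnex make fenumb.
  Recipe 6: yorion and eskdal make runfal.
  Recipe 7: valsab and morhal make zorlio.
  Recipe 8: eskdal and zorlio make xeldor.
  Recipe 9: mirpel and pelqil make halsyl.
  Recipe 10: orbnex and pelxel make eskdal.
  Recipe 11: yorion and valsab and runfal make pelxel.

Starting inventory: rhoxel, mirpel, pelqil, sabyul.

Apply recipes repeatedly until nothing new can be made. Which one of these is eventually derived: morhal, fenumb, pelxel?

pelxel

Using Recipe 9, mirpel and pelqil make halsyl.
Using Recipe 2, halsyl, sabyul, and mirpel make valsab.
sabyul and halsyl → yorion (Recipe 1).
valsab and yorion → eskdal (Recipe 3).
yorion and eskdal → runfal (Recipe 6).
Using Recipe 11, yorion, valsab, and runfal make pelxel.
No rule produces morhal, and it is not given. fenumb would need runfal and orbnex (Recipe 5), but orbnex is never obtained.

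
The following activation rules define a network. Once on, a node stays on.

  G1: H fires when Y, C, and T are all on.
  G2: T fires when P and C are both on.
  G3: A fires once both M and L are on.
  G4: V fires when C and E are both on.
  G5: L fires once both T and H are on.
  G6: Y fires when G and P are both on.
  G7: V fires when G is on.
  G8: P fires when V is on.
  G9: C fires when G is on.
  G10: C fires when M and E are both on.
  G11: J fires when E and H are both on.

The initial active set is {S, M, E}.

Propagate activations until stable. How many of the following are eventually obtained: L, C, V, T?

G10: M and E on → C on.
G4: C and E on → V on.
G8: V on → P on.
G2: P and C on → T on.
L would need T and H (G5), but H never turns on.
C: reached.
V: reached.
T: reached.
Reached: C, V, and T — 3 of the 4.

3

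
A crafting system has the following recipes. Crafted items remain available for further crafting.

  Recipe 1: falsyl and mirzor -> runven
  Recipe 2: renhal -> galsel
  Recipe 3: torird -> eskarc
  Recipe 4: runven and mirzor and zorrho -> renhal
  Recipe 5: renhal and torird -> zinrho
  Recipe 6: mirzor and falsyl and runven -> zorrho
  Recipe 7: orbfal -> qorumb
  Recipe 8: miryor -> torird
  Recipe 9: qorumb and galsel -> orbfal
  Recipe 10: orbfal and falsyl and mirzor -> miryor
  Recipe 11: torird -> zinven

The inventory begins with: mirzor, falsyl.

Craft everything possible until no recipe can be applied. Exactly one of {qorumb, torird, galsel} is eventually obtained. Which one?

galsel

falsyl and mirzor -> runven (Recipe 1).
mirzor and falsyl and runven -> zorrho (Recipe 6).
Using Recipe 4, runven, mirzor, and zorrho make renhal.
Using Recipe 2, renhal makes galsel.
qorumb would need orbfal (Recipe 7), but orbfal is never obtained. torird would need miryor (Recipe 8), but miryor is never obtained.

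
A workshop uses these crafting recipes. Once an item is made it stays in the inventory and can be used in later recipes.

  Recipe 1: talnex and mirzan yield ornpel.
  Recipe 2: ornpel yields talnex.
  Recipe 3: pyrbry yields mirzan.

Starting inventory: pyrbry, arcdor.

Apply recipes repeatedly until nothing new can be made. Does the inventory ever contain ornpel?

ornpel would need talnex and mirzan (Recipe 1), but talnex is never obtained.

No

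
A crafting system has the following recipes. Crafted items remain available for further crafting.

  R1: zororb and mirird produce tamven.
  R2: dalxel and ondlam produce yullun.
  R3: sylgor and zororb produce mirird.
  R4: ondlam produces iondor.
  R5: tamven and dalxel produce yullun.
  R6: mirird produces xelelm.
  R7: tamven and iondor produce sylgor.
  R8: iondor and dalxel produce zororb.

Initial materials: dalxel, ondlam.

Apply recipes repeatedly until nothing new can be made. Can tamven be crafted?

tamven would need zororb and mirird (R1), but mirird is never obtained.

No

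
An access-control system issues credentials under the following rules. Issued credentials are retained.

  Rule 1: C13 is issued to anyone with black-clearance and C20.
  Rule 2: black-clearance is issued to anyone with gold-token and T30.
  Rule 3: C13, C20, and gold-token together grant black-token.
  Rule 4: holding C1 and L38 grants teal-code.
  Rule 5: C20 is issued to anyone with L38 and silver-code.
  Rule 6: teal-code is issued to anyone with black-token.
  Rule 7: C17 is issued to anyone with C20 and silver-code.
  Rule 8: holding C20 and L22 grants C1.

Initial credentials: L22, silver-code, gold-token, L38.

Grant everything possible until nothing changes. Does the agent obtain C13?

C13 would need black-clearance and C20 (Rule 1), but black-clearance is never granted.

No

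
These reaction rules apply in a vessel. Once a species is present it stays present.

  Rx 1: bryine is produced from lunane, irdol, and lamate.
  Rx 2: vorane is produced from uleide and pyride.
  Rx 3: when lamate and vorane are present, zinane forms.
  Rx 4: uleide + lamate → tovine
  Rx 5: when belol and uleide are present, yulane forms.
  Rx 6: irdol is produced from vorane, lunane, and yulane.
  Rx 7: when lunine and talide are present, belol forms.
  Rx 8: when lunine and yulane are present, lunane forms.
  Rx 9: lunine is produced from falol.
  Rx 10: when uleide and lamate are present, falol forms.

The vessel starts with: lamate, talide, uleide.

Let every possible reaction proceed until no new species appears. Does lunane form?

Yes

uleide and lamate present → falol forms (Rx 10).
falol present → lunine forms (Rx 9).
lunine and talide present → belol forms (Rx 7).
belol and uleide present → yulane forms (Rx 5).
lunine and yulane present → lunane forms (Rx 8).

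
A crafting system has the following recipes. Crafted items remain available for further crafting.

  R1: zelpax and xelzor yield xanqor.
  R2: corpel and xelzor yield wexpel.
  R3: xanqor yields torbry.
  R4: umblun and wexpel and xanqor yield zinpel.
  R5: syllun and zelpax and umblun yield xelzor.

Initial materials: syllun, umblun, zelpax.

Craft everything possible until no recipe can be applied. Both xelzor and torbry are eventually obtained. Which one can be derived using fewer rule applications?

xelzor

xelzor: Using R5, syllun, zelpax, and umblun make xelzor. [1 rule application]
torbry: Using R5, syllun, zelpax, and umblun make xelzor. zelpax and xelzor → xanqor (R1). Using R3, xanqor makes torbry. [3 rule applications]
xelzor needs fewer.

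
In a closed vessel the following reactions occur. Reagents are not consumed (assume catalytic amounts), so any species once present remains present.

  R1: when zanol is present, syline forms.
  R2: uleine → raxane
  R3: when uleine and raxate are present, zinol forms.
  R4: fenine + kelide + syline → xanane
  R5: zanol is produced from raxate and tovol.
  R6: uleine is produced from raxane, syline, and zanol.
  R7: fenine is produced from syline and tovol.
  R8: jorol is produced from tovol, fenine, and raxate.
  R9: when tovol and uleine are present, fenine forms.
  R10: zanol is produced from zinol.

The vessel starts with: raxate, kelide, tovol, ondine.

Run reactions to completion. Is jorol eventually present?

raxate and tovol present → zanol forms (R5).
zanol present → syline forms (R1).
syline and tovol present → fenine forms (R7).
tovol, fenine, and raxate present → jorol forms (R8).

Yes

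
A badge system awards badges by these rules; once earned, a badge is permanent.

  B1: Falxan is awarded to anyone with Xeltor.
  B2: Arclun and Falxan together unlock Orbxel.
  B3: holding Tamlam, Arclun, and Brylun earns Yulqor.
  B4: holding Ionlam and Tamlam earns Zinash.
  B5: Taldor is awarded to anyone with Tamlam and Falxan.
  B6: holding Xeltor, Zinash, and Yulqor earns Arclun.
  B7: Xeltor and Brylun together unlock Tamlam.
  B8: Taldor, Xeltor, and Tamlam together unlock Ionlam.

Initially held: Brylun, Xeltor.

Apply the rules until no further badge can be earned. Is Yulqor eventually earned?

No

Yulqor would need Tamlam, Arclun, and Brylun (B3), but Arclun is never earned.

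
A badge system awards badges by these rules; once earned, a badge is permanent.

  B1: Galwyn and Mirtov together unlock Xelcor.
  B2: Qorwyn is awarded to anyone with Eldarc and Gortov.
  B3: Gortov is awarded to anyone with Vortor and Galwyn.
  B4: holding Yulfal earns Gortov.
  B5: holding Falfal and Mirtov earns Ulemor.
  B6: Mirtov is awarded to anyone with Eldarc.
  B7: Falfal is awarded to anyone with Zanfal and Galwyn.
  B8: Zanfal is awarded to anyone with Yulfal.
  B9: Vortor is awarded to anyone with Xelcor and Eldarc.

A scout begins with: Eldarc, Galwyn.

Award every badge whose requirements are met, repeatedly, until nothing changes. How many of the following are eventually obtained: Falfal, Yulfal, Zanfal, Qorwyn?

1

With Eldarc, Mirtov is earned (B6).
With Galwyn and Mirtov, Xelcor is earned (B1).
With Xelcor and Eldarc, Vortor is earned (B9).
With Vortor and Galwyn, Gortov is earned (B3).
With Eldarc and Gortov, Qorwyn is earned (B2).
Falfal would need Zanfal and Galwyn (B7), but Zanfal is never earned.
No rule produces Yulfal, and it is not given.
Zanfal would need Yulfal (B8), but Yulfal is never earned.
Qorwyn: reached.
Reached: Qorwyn — 1 of the 4.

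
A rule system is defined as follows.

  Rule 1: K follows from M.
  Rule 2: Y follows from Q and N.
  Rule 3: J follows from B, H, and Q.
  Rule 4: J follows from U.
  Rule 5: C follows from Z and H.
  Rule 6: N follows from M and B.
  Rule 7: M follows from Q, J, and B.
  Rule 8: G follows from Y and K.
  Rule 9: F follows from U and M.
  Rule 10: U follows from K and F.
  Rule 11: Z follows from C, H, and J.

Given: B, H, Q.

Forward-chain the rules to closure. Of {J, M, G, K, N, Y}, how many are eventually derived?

6

From B, H, and Q, Rule 3 gives J.
Q, J, and B hold, so M follows (Rule 7).
M and B hold, so N follows (Rule 6).
From M, Rule 1 gives K.
Q and N hold, so Y follows (Rule 2).
Y and K hold, so G follows (Rule 8).
J: reached.
M: reached.
G: reached.
K: reached.
N: reached.
Y: reached.
All 6 are reached.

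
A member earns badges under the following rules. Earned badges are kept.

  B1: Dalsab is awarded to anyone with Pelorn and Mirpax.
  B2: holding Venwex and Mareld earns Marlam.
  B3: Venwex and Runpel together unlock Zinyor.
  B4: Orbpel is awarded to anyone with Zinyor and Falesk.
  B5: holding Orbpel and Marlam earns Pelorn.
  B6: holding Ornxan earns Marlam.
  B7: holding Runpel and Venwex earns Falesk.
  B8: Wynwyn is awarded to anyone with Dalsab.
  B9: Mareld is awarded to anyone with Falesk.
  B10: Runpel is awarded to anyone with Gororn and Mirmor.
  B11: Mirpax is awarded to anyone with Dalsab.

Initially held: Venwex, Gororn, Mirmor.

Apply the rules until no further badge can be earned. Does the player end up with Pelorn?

With Gororn and Mirmor, Runpel is earned (B10).
With Runpel and Venwex, Falesk is earned (B7).
With Venwex and Runpel, Zinyor is earned (B3).
With Zinyor and Falesk, Orbpel is earned (B4).
With Falesk, Mareld is earned (B9).
With Venwex and Mareld, Marlam is earned (B2).
With Orbpel and Marlam, Pelorn is earned (B5).

Yes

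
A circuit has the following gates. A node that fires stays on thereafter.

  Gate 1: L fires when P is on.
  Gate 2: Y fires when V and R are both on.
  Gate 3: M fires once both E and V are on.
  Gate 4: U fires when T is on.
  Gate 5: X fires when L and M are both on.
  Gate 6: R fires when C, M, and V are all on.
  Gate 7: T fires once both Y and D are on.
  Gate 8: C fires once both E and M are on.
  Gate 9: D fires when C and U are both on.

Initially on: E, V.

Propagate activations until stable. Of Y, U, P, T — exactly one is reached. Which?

E and V are on, so M fires (Gate 3).
E and M are on, so C fires (Gate 8).
Gate 6: C, M, and V on → R on.
V and R are on, so Y fires (Gate 2).
No rule produces P, and it is not given. T would need Y and D (Gate 7), but D never turns on. U would need T (Gate 4), but T never turns on.

Y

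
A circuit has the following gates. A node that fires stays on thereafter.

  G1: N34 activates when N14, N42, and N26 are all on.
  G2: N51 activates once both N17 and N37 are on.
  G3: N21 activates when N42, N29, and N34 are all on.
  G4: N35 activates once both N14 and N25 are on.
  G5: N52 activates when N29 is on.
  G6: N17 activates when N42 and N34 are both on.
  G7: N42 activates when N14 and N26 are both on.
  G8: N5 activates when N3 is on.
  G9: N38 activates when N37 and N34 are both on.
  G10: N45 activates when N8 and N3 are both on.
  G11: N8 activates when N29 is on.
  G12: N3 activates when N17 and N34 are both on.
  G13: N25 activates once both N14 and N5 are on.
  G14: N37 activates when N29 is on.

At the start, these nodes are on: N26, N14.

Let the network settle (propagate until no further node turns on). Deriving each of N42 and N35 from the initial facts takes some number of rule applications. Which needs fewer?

N42

N42: N14 and N26 are on, so N42 activates (G7). [1 rule application]
N35: N14 and N26 are on, so N42 activates (G7). N14, N42, and N26 are on, so N34 activates (G1). N42 and N34 are on, so N17 activates (G6). N17 and N34 are on, so N3 activates (G12). N3 is on, so N5 activates (G8). G13: N14 and N5 on → N25 on. G4: N14 and N25 on → N35 on. [7 rule applications]
N42 needs fewer.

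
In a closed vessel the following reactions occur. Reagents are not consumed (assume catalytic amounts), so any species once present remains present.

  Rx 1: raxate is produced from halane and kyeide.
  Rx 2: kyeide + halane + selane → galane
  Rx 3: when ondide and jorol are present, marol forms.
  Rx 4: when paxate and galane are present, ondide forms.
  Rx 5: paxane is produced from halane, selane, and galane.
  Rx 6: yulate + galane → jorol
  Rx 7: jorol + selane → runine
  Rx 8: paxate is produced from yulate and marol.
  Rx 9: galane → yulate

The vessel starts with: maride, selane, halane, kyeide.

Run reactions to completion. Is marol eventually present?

No

marol would need ondide and jorol (Rx 3), but ondide never forms.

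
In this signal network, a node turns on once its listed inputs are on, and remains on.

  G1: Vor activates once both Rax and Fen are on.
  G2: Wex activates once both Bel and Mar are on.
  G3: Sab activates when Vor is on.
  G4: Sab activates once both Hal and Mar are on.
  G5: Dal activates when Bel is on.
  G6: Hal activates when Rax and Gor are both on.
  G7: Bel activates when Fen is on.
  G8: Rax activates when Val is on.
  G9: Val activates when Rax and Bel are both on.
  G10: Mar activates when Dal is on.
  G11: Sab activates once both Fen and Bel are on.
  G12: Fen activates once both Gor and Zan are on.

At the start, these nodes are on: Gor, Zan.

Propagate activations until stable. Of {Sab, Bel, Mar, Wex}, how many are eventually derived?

Gor and Zan are on, so Fen activates (G12).
Fen is on, so Bel activates (G7).
Bel is on, so Dal activates (G5).
G11: Fen and Bel on → Sab on.
Dal is on, so Mar activates (G10).
Bel and Mar are on, so Wex activates (G2).
Sab: reached.
Bel: reached.
Mar: reached.
Wex: reached.
All 4 are reached.

4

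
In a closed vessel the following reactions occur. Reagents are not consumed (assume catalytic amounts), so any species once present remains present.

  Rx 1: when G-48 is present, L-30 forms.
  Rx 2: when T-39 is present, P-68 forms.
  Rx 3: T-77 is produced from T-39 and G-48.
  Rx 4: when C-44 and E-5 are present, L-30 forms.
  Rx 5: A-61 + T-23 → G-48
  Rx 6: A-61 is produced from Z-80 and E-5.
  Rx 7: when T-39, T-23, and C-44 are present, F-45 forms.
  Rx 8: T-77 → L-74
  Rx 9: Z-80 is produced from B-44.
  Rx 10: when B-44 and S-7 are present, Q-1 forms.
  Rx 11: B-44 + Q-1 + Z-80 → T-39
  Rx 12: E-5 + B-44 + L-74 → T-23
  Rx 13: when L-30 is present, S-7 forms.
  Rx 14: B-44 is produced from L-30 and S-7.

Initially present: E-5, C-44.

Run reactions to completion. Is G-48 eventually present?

G-48 would need A-61 and T-23 (Rx 5), but T-23 never forms.

No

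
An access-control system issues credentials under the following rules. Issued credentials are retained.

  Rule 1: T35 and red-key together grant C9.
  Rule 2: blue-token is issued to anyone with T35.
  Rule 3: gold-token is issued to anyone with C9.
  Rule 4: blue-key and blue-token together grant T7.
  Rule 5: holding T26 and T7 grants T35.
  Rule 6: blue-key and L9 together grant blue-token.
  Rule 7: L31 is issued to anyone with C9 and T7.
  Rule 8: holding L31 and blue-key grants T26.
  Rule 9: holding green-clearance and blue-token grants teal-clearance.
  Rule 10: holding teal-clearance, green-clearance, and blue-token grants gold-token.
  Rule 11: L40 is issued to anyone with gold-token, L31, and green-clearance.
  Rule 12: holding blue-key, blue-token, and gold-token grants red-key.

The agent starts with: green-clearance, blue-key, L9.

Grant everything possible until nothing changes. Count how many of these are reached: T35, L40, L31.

0

T35 would need T26 and T7 (Rule 5), but T26 is never granted.
L40 would need gold-token, L31, and green-clearance (Rule 11), but L31 is never granted.
L31 would need C9 and T7 (Rule 7), but C9 is never granted.
None of the 3 are reached.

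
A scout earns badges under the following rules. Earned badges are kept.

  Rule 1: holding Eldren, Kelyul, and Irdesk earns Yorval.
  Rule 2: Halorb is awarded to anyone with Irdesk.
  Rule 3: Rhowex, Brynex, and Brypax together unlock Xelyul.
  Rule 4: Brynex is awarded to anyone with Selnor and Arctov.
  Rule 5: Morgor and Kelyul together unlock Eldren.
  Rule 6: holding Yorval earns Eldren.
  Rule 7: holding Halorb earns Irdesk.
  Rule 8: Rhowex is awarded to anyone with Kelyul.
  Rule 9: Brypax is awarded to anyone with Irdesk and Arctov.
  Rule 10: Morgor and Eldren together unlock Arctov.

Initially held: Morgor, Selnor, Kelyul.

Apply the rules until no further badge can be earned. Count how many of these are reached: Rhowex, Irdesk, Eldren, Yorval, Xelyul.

2

With Kelyul, Rhowex is earned (Rule 8).
With Morgor and Kelyul, Eldren is earned (Rule 5).
Rhowex: reached.
Irdesk would need Halorb (Rule 7), but Halorb is never earned.
Eldren: reached.
Yorval would need Eldren, Kelyul, and Irdesk (Rule 1), but Irdesk is never earned.
Xelyul would need Rhowex, Brynex, and Brypax (Rule 3), but Brypax is never earned.
Reached: Rhowex and Eldren — 2 of the 5.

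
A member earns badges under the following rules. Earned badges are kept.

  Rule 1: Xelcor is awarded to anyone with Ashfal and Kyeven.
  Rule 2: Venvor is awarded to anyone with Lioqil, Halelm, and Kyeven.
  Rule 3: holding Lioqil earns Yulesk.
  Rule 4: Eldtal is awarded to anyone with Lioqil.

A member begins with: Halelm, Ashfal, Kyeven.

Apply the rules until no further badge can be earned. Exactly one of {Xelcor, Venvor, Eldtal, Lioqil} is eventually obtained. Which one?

With Ashfal and Kyeven, Xelcor is earned (Rule 1).
Venvor would need Lioqil, Halelm, and Kyeven (Rule 2), but Lioqil is never earned. No rule produces Lioqil, and it is not given. Eldtal would need Lioqil (Rule 4), but Lioqil is never earned.

Xelcor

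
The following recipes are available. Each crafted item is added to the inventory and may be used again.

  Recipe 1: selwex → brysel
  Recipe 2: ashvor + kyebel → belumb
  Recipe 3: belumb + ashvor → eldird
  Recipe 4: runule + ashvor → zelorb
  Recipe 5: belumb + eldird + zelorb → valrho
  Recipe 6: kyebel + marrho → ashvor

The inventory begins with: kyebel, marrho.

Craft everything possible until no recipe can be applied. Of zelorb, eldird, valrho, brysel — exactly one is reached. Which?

Using Recipe 6, kyebel and marrho make ashvor.
ashvor + kyebel → belumb (Recipe 2).
Using Recipe 3, belumb and ashvor make eldird.
valrho would need belumb, eldird, and zelorb (Recipe 5), but zelorb is never obtained. brysel would need selwex (Recipe 1), but selwex is never obtained. zelorb would need runule and ashvor (Recipe 4), but runule is never obtained.

eldird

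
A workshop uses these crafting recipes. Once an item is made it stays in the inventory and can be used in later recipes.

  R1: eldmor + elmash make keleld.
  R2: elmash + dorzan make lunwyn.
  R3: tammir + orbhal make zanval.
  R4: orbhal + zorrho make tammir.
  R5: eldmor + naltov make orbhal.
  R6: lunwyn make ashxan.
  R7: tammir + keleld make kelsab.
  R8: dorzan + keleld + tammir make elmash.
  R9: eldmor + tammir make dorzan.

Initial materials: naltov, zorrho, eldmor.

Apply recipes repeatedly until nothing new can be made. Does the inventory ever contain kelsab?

No

kelsab would need tammir and keleld (R7), but keleld is never obtained.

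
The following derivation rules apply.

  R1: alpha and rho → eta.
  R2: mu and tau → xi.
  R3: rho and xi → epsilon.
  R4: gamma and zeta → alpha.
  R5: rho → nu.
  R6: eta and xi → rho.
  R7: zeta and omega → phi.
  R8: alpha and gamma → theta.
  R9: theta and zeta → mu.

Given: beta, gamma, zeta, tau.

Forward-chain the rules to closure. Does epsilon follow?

No

epsilon would need rho and xi (R3), but rho is never established.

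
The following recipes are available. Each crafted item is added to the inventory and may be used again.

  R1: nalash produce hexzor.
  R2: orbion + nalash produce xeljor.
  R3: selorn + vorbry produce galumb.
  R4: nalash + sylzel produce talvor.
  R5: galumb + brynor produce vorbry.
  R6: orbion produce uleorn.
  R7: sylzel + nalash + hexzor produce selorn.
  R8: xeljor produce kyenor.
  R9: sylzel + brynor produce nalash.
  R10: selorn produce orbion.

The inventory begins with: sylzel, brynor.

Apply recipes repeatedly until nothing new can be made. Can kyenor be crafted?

Using R9, sylzel and brynor make nalash.
Using R1, nalash makes hexzor.
sylzel + nalash + hexzor → selorn (R7).
selorn → orbion (R10).
Using R2, orbion and nalash make xeljor.
xeljor → kyenor (R8).

Yes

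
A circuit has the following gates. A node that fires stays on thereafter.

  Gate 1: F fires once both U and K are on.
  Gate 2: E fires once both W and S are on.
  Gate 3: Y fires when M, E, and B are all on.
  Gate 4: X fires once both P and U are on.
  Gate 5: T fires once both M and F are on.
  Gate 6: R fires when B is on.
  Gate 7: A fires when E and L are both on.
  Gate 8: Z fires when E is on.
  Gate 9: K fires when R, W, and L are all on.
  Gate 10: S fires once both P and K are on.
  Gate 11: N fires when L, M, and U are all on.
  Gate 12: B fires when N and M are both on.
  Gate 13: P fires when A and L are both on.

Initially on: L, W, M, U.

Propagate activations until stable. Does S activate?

S would need P and K (Gate 10), but P never turns on.

No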